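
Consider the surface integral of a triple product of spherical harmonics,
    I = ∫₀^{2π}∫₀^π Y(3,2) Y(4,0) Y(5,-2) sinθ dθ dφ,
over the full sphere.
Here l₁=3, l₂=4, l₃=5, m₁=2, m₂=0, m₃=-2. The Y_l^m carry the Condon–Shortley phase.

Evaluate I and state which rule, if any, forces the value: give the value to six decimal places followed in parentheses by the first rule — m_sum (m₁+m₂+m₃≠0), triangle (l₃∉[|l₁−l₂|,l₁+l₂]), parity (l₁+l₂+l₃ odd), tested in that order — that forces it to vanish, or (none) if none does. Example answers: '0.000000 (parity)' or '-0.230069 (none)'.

-0.065427 (none)

Checks pass: Σm=0; 12 even; l₃=5∈[1,7].
(2·3+1)(2·4+1)(2·5+1) = 693
Δ: 2! 4! 6! / 13! → 1/180180
sum: t=0:+1/576 t=1:−1/144 t=2:+1/576 = -1/288
3j²(3 4 5; 0 0 0) = Δ·Π!·Σ² = 20/1001  (sign +1)
sum: t=0:+1/576 t=1:−1/864 = 1/1728
3j²(3 4 5; 2 0 -2) = Δ·Π!·Σ² = 5/1287  (sign -1)
combine: 4πI² = 693·20/1001·5/1287 = 100/1859
take √, sign -1: I = -0.06542675
No selection rule forces the value: the integral is nonzero (none).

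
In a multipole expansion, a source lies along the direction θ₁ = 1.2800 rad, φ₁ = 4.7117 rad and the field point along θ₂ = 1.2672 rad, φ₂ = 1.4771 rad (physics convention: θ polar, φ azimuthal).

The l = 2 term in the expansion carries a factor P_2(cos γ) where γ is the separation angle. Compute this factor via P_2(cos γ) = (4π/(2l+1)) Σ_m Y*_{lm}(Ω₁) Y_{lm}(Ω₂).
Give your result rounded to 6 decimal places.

Expand P_2 via completeness: Σ_{m} conj(Y_{2,m}) at Ω₁ times Y_{2,m} at Ω₂ —
  [-2]  conj(Y_{2,-2})(Ω₁) = -0.354520+0.000489i ; Y_{2,-2}(Ω₂) = -0.345594-0.065531i ; Δ = +0.122552+0.023063i
  [-1]  conj(Y_{2,-1})(Ω₁) = -0.000146-0.212202i ; Y_{2,-1}(Ω₂) = +0.020620-0.219428i ; Δ = -0.046566-0.004344i
  [+0]  conj(Y_{2,0})(Ω₁) = -0.237611-0.000000i ; Y_{2,0}(Ω₂) = -0.230829+0.000000i ; Δ = +0.054847+0.000000i
  [+1]  conj(Y_{2,1})(Ω₁) = +0.000146-0.212202i ; Y_{2,1}(Ω₂) = -0.020620-0.219428i ; Δ = -0.046566+0.004344i
  [+2]  conj(Y_{2,2})(Ω₁) = -0.354520-0.000489i ; Y_{2,2}(Ω₂) = -0.345594+0.065531i ; Δ = +0.122552-0.023063i
Σ over m = +0.206819+0.000000i; ×(4π/5) → +0.519793+0.000000i. Real part: 0.519793

0.519793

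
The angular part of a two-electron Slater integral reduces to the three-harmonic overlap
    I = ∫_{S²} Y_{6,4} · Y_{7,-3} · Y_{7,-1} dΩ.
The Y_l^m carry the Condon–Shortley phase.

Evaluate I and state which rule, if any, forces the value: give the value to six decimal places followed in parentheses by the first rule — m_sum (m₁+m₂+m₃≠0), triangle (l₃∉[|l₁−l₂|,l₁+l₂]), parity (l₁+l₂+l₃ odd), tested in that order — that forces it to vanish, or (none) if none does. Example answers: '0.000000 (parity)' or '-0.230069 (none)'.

Rules hold: Σm=0, L=20 even, 1≤7≤13.
N = 13·15·15 = 2925
Δ = 6!·6!·8!/21! = 1/2444321880
Racah Σ t=0..6: t=0:+1/2612736000 t=1:−1/20736000 t=2:+1/1658880 t=3:−1/746496 t=4:+1/1658880 t=5:−1/20736000 t=6:+1/2612736000 = -1/4354560
⇒ 3j(6 7 7; 0 0 0)² = 1000/138567, sgn +1
Racah Σ t=0..2: t=0:+1/19906560 t=1:−1/10368000 t=2:+1/49766400 = -13/497664000
⇒ 3j(6 7 7; 4 -3 -1)² = 91/17765, sgn -1
4πI² = N·(3j₀)²·(3jₘ)² = 1365000/12623809
I = -1·√(0.108129/4π) = -0.09276116
No selection rule forces the value: the integral is nonzero (none).

-0.092761 (none)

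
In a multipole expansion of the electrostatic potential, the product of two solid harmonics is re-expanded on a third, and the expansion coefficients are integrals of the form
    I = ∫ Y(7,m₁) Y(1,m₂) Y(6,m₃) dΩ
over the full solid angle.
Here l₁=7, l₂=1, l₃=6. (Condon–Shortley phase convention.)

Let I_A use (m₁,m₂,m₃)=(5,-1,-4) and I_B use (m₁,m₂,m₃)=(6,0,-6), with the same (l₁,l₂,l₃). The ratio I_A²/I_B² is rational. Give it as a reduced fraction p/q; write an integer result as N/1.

66/13

l's match ⇒ only the (l;m) 3-j factors differ between A and B.
A: triangle coeff Δ(7,1,6) = 1/1365; Σ_t [0,0]: t=0:+1/14515200 = 1/14515200; (3j)²=22/455 [(7 1 6; 5 -1 -4)], sign=+1
B: triangle coeff Δ(7,1,6) = 1/1365; Σ_t [1,1]: t=1:−1/479001600 = -1/479001600; (3j)²=1/105 [(7 1 6; 6 0 -6)], sign=-1
I_A²/I_B² = (22/455)/(1/105) = 66/13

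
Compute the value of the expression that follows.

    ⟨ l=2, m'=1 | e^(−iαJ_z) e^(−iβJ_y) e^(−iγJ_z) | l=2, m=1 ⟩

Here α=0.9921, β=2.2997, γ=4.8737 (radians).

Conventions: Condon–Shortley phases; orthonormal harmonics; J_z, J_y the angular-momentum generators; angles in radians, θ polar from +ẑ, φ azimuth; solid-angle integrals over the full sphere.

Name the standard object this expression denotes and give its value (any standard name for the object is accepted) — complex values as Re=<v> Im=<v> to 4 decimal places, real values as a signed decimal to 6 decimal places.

Wigner D-matrix element, Re=-0.3560 Im=-0.1579

This is a Wigner D-matrix element — the rotation-matrix element ⟨l m'| R(α,β,γ) |l m⟩ in the angular-momentum basis.
Split into d^2_{1,1}(β=2.2997) × two z-phases.
With c≡cos(β/2)=0.408624 and s≡sin(β/2)=0.912703, N=[6·1·6·1]^{1/2}=6.000000
Admissible k: 0..1 (factorial args all ≥0)
  k=0: (−1)^0·6.0000/(6)·0.4086^4·0.9127^0 = +0.027880
  k=1: (−1)^1·6.0000/(2)·0.4086^2·0.9127^2 = -0.417281
d^2_{1,1}(2.2997) = +0.027880 -0.417281 = -0.389401
Phases: e^{-i·(1)·0.9921}=+0.546933-0.837176i, e^{-i·(1)·4.8737}=+0.160612+0.987018i ⇒ D=-0.355971-0.157852i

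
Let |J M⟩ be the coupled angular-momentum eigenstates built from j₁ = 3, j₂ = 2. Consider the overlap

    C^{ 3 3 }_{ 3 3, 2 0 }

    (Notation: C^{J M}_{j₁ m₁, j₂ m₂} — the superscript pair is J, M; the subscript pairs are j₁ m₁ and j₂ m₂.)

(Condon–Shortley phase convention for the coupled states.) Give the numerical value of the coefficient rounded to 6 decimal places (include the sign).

triangle: 2!×4!×2!/9! = 96/362880
(j±m)!: 6!×0!×2!×2!×6!×0! = 2073600
prefactor² = (2J+1)×Δ×N² = 3840
  k=0: +1/(0!×2!×0!×2!×4!×0!) = 1/96
Σ = 1/96  ⇒  CG² = 3840×(1/96)² = 5/12
CG = +√(5/12) = +0.645497

+√(5/12) ≈ +0.645497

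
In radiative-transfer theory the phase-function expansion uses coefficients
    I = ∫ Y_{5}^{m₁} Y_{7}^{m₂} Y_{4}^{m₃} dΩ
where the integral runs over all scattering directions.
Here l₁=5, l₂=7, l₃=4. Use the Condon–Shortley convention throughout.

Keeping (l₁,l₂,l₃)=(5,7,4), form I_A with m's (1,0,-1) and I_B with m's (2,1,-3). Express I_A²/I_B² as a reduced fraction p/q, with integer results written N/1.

2/175

Shared (l₁,l₂,l₃)=(5,7,4): N and (l;000)² cancel in I_A²/I_B².
A: Δ = 8!·2!·6!/17! = 1/6126120; Racah Σ t=2..4: t=2:+1/345600 t=3:−1/34560 t=4:+1/41472 = -1/518400; ⇒ 3j(5 7 4; 1 0 -1)² = 7/36465, sgn +1
B: Δ = 8!·2!·6!/17! = 1/6126120; Racah Σ t=2..3: t=2:+1/1036800 t=3:−1/172800 = -1/207360; ⇒ 3j(5 7 4; 2 1 -3)² = 245/14586, sgn +1
I_A²/I_B² = (7/36465)/(245/14586) = 2/175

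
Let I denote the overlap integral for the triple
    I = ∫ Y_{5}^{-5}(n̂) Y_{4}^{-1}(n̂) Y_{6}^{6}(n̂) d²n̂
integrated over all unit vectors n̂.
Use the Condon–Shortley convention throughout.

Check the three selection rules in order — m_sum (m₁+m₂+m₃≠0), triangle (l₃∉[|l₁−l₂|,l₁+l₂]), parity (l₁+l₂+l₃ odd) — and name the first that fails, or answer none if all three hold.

m₁+m₂+m₃ = -5 − 1 + 6 = 0  ✓
triangle: |5−4|=1 ≤ l₃=6 ≤ 5+4=9  ✓
parity: l₁+l₂+l₃ = 15 is odd  ✗

parity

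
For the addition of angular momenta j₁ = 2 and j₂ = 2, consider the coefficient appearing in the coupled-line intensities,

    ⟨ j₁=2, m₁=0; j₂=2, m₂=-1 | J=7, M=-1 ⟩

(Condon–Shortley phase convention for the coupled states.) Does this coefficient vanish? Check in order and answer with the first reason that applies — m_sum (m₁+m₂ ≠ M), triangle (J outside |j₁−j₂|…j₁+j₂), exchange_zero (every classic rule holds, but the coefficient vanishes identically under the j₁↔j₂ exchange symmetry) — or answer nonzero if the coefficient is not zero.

m-sum: m₁+m₂ = 0+(-1) = -1, M = -1  ✓
triangle: need |j₁−j₂| ≤ J ≤ j₁+j₂, i.e. J ∈ [0, 4]; J = 7 is outside ✗ ⇒ coefficient is 0

triangle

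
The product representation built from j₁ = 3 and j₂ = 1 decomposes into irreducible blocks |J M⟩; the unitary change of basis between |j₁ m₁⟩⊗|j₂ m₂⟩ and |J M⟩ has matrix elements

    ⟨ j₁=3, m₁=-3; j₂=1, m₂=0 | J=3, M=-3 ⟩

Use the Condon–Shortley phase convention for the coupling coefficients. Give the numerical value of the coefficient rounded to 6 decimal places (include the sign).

-0.866025

triangle: 1!*5!*1!/8! = 120/40320
(j±m)!: 0!*6!*1!*1!*0!*6! = 518400
prefactor² = (2J+1)*Δ*N² = 10800
  k=1: −1/(1!*0!*5!*0!*0!*1!) = -1/120
Σ = -1/120  ⇒  CG² = 10800*(-1/120)² = 3/4
CG = −√(3/4) = -0.866025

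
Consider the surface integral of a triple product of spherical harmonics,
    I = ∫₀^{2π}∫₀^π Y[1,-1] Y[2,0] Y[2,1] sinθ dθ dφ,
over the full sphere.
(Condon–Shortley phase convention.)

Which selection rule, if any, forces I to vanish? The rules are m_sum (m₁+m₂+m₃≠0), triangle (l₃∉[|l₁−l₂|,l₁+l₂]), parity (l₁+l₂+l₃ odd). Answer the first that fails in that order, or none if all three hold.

Σmᵢ = 0  ✓
l₃∈[|l₁−l₂|,l₁+l₂]=[1,3], have l₃=2  ✓
Σlᵢ = 5 ⇒ odd  ✗

parity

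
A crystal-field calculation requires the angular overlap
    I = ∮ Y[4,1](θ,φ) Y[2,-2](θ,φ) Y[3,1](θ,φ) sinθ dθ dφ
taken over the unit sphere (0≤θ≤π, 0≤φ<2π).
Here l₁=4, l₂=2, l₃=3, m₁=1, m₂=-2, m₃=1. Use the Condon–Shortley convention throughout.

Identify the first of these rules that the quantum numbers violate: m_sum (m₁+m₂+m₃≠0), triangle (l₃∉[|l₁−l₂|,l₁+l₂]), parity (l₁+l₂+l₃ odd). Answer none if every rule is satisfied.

azimuthal sum: 1 − 2 + 1 = 0  ✓
2 ≤ 3 ≤ 6 (triangle on l)  ✓
L = 4 + 2 + 3 = 9 (odd)  ✗

parity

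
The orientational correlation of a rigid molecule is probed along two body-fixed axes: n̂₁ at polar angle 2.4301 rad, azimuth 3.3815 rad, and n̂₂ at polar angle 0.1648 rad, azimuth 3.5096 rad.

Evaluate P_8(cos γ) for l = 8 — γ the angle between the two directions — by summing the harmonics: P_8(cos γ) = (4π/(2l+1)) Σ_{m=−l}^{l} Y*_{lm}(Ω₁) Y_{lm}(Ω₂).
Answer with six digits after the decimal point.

0.292128

Summing Y*_{l m}(θ₁,φ₁)·Y_{l m}(θ₂,φ₂) over m ∈ [−8, 8]; prefactor 4π/(2·8+1) = 0.739198:
  m=-8: Y*=(-0.005816, 0.016009)  Y=(-0.000000, -0.000000)  product (0.000000, -0.000000)
  m=-7: Y*=(-0.008562, 0.078562)  Y=(0.000005, 0.000003)  product (-0.000000, 0.000000)
  m=-6: Y*=(0.029058, 0.219950)  Y=(-0.000059, -0.000080)  product (0.000016, -0.000015)
  m=-5: Y*=(0.148640, 0.381800)  Y=(0.000294, 0.001066)  product (-0.000363, 0.000271)
  m=-4: Y*=(0.263754, 0.376438)  Y=(0.000900, -0.009083)  product (0.003657, -0.002057)
  m=-3: Y*=(0.127245, 0.111540)  Y=(-0.025045, 0.049700)  product (-0.008730, 0.003531)
  m=-2: Y*=(-0.260177, -0.135390)  Y=(0.176726, -0.160079)  product (-0.067653, 0.017722)
  m=-1: Y*=(-0.317589, -0.077688)  Y=(-0.589155, 0.227162)  product (0.204757, -0.026374)
  m=+0: Y*=(0.199806, -0.000000)  Y=(0.659792, 0.000000)  product (0.131830, 0.000000)
  m=+1: Y*=(0.317589, -0.077688)  Y=(0.589155, 0.227162)  product (0.204757, 0.026374)
  m=+2: Y*=(-0.260177, 0.135390)  Y=(0.176726, 0.160079)  product (-0.067653, -0.017722)
  m=+3: Y*=(-0.127245, 0.111540)  Y=(0.025045, 0.049700)  product (-0.008730, -0.003531)
  m=+4: Y*=(0.263754, -0.376438)  Y=(0.000900, 0.009083)  product (0.003657, 0.002057)
  m=+5: Y*=(-0.148640, 0.381800)  Y=(-0.000294, 0.001066)  product (-0.000363, -0.000271)
  m=+6: Y*=(0.029058, -0.219950)  Y=(-0.000059, 0.000080)  product (0.000016, 0.000015)
  m=+7: Y*=(0.008562, 0.078562)  Y=(-0.000005, 0.000003)  product (-0.000000, -0.000000)
  m=+8: Y*=(-0.005816, -0.016009)  Y=(-0.000000, 0.000000)  product (0.000000, 0.000000)
Total Σ_m = (0.395195, -0.000000). Multiply by 0.739198: (0.292128, -0.000000). P_8(cos γ) = 0.292128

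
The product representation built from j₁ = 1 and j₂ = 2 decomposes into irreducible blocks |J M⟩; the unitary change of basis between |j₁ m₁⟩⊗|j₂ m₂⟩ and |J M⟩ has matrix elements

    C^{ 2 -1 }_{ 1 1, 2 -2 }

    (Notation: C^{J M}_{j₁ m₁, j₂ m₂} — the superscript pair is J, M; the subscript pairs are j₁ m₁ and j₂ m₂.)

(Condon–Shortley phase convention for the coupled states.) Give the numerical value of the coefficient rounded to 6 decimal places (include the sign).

+0.577350

j₁+j₂−J=1  J+j₁−j₂=1  J−j₁+j₂=3  j₁+j₂+J+1=6
(j₁±m₁, j₂±m₂, J±M) = (2,0,0,4,1,3)
P² = 12
sum k=0..0:
  [0] +1/6 = 1/6
S = 1/6
C² = P²·S² = 1/3 ; C = +0.577350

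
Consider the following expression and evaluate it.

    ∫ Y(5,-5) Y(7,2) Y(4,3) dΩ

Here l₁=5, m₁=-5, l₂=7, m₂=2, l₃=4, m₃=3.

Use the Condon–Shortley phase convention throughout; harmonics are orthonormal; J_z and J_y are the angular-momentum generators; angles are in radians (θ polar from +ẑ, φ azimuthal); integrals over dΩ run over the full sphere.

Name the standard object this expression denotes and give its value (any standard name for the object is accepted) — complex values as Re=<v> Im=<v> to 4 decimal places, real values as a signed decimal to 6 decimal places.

Gaunt coefficient, -0.045821

This is a Gaunt coefficient — the integral of a triple product of spherical harmonics over the sphere.
m-sum 0 ✓  L=16 even ✓  2≤4≤12 ✓
Π(2lᵢ+1) = 11×15×9 = 1485
triangle coeff Δ(5,7,4) = 1/6126120
Σ_t [3,5]: t=3:−1/69120 t=4:+1/20736 t=5:−1/69120 = 1/51840
(3j)²=280/21879 [(5 7 4; 0 0 0)], sign=+1
Σ_t [8,8]: t=8:+1/9676800 = 1/9676800
(3j)²=27/19448 [(5 7 4; -5 2 3)], sign=-1
⇒ 4πI² = 14175/537251
I = (-1)√(14175/537251/(4π)) = -0.04582136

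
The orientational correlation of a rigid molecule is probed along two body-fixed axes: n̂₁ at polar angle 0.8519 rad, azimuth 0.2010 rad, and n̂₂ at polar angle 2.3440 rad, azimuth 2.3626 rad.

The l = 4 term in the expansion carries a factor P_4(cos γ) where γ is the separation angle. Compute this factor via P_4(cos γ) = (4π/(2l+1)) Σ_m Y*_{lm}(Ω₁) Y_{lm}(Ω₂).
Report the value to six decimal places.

-0.331495

Term-by-term m-sum for l=4 (normalisation 4π/9 = 1.396263):
  term(m=-4) = -0.011732-0.011568i   from Y*(Ω₁)=+0.098470+0.102203i, Y(Ω₂)=-0.116057+0.002974i
  term(m=-3) = -0.110290+0.022542i   from Y*(Ω₁)=+0.289331+0.199219i, Y(Ω₂)=-0.222199+0.230907i
  term(m=-2) = -0.060545+0.147633i   from Y*(Ω₁)=+0.354932+0.150900i, Y(Ω₂)=+0.005300+0.413693i
  term(m=-1) = +0.000459+0.000685i   from Y*(Ω₁)=+0.008238+0.001678i, Y(Ω₂)=+0.069777+0.068888i
  term(m=+0) = +0.126801+0.000000i   from Y*(Ω₁)=-0.362596-0.000000i, Y(Ω₂)=-0.349702+0.000000i
  term(m=+1) = +0.000459-0.000685i   from Y*(Ω₁)=-0.008238+0.001678i, Y(Ω₂)=-0.069777+0.068888i
  term(m=+2) = -0.060545-0.147633i   from Y*(Ω₁)=+0.354932-0.150900i, Y(Ω₂)=+0.005300-0.413693i
  term(m=+3) = -0.110290-0.022542i   from Y*(Ω₁)=-0.289331+0.199219i, Y(Ω₂)=+0.222199+0.230907i
  term(m=+4) = -0.011732+0.011568i   from Y*(Ω₁)=+0.098470-0.102203i, Y(Ω₂)=-0.116057-0.002974i
Total Σ_m = -0.237416+0.000000i. Multiply by 1.396263: -0.331495+0.000000i. P_4(cos γ) = -0.331495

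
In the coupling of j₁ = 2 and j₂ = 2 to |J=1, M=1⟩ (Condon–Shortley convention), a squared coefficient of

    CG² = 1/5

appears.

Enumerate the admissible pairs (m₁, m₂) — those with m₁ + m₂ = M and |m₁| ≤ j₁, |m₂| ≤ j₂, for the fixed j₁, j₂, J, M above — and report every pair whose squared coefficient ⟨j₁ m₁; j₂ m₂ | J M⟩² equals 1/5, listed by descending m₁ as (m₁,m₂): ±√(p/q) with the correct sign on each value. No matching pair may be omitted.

Admissible pairs with m₁+m₂ = M = 1: (-1,2), (0,1), (1,0), (2,-1)
  (m₁,m₂)=(2,-1): CG² = 1/5, CG = +√(1/5)   ← matches the target
  (m₁,m₂)=(1,0): CG² = 3/10, CG = −√(3/10)
  (m₁,m₂)=(0,1): CG² = 3/10, CG = +√(3/10)
  (m₁,m₂)=(-1,2): CG² = 1/5, CG = −√(1/5)   ← matches the target
Pairs with CG² = 1/5: (2,-1): +√(1/5); (-1,2): −√(1/5)

(2,-1): +√(1/5); (-1,2): −√(1/5)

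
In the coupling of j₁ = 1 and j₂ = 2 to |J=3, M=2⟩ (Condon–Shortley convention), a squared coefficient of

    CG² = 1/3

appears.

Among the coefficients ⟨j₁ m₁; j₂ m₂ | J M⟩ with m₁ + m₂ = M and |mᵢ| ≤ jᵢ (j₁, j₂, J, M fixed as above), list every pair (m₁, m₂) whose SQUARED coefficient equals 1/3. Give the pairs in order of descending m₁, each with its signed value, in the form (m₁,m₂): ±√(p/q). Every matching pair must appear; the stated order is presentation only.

Admissible pairs with m₁+m₂ = M = 2: (0,2), (1,1)
  (m₁,m₂)=(1,1): CG² = 2/3, CG = +√(2/3)
  (m₁,m₂)=(0,2): CG² = 1/3, CG = +√(1/3)   ← matches the target
Pairs with CG² = 1/3: (0,2): +√(1/3)

(0,2): +√(1/3)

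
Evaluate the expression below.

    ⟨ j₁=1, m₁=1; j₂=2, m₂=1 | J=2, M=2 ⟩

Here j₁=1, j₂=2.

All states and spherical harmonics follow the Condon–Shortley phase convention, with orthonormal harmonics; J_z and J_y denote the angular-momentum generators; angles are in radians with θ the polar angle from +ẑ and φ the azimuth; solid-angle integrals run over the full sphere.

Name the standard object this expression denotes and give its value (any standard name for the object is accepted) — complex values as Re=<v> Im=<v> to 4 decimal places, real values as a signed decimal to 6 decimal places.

This is a Clebsch–Gordan (vector-coupling) coefficient.
triangle: 1!*1!*3!/6! = 6/720
(j±m)!: 2!*0!*3!*1!*4!*0! = 288
prefactor² = (2J+1)*Δ*N² = 12
  k=0: +1/(0!*1!*0!*3!*1!*0!) = 1/6
Σ = 1/6  ⇒  CG² = 12*(1/6)² = 1/3
CG = +√(1/3) = +0.577350

Clebsch–Gordan coefficient, +√(1/3) ≈ +0.577350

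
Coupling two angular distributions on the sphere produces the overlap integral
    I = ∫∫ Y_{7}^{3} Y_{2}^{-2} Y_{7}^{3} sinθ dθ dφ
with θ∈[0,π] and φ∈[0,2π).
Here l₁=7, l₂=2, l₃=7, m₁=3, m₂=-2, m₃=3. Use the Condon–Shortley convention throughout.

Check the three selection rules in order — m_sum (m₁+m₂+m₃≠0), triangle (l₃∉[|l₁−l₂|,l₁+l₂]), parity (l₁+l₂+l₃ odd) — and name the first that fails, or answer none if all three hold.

m_sum

azimuthal sum: 3 − 2 + 3 = 4  ✗
5 ≤ 7 ≤ 9 (triangle on l)
L = 7 + 2 + 7 = 16 (even)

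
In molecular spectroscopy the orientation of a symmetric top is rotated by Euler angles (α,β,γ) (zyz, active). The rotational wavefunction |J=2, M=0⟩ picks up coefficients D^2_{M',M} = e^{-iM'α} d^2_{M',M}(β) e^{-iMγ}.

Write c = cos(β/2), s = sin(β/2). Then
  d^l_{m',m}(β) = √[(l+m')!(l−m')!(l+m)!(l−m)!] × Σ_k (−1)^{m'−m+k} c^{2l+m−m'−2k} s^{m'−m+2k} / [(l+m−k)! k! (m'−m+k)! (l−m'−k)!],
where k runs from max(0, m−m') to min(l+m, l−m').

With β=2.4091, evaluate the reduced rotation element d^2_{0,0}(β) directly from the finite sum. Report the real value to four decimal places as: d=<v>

d^2_{0,0}(β=2.4091) via the finite sum:
With c≡cos(β/2)=0.358113 and s≡sin(β/2)=0.933678, N=[2·2·2·2]^{1/2}=4.000000
k: max(0,(0)−(0))=0 … min(2+(0),2−(0))=2
  k=0: (−1)^0·4.0000/(4)·0.3581^4·0.9337^0 = +0.016447
  k=1: (−1)^1·4.0000/(1)·0.3581^2·0.9337^2 = -0.447193
  k=2: (−1)^2·4.0000/(4)·0.3581^0·0.9337^4 = +0.759957
d^2_{0,0}(2.4091) = +0.016447 -0.447193 +0.759957 = +0.329210

d=0.3292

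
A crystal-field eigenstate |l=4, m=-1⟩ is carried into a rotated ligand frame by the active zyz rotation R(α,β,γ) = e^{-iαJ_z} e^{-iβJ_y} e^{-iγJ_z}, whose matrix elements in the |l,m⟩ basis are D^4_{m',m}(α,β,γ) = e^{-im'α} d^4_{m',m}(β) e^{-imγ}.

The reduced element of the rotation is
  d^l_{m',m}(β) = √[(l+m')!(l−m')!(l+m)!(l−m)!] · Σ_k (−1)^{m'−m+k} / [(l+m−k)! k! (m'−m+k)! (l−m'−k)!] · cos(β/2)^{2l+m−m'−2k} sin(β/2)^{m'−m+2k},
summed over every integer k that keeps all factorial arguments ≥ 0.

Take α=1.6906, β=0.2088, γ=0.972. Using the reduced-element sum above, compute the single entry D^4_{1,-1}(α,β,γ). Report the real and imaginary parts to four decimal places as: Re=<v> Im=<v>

Re=0.0765 Im=-0.0669

D^4_{1,-1}(1.6906,0.2088,0.9720) = e^{-i·1·1.6906}·d^4_{1,-1}(0.2088)·e^{-i·-1·0.9720}. Compute d first:
Half-angle: c=0.994555, s=0.104210. N=√(120·6·6·120)=720.000000
k∈{0,1,2,3} keeps every argument non-negative
  k=0: (−1)^2·720.0000/(72)·0.9946^6·0.1042^2 = +0.105098
  k=1: (−1)^3·720.0000/(24)·0.9946^4·0.1042^4 = -0.003462
  k=2: (−1)^4·720.0000/(48)·0.9946^2·0.1042^6 = +0.000019
  k=3: (−1)^5·720.0000/(720)·0.9946^0·0.1042^8 = -0.000000
d^4_{1,-1}(0.2088) = +0.105098 -0.003462 +0.000019 -0.000000 = +0.101656
Phases: e^{-i·(1)·1.6906}=-0.119517-0.992832i, e^{-i·(-1)·0.9720}=+0.563649+0.826015i ⇒ D=+0.076519-0.066923i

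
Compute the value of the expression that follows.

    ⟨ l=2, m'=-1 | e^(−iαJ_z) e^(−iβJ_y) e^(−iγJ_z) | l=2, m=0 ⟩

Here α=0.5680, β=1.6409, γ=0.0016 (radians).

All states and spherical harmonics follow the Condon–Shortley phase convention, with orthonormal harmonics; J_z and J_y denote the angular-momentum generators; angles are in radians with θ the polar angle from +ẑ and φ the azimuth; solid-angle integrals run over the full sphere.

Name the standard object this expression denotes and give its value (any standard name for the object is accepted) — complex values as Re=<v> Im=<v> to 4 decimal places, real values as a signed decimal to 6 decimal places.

This is a Wigner D-matrix element — the rotation-matrix element ⟨l m'| R(α,β,γ) |l m⟩ in the angular-momentum basis.
D^2_{-1,0}(0.5680,1.6409,0.0016) = e^{-i·-1·0.5680}·d^2_{-1,0}(1.6409)·e^{-i·0·0.0016}. Compute d first:
c=cos(1.640900/2)=0.681892, s=sin(1.640900/2)=0.731453; N=√[1·6·2·2]=4.898979
The bounds max(0,m−m')=1 and min(l+m,l−m')=2 give 2 terms
  k=1: (−1)^0·4.8990/(2)·0.6819^3·0.7315^1 = +0.568079
  k=2: (−1)^1·4.8990/(2)·0.6819^1·0.7315^3 = -0.653657
d^2_{-1,0}(1.6409) = +0.568079 -0.653657 = -0.085578
Attach z-rotation phases: D = e^{-i(-1)(0.5680)}·(-0.085578)·e^{-i(0)(0.0016)} = -0.072140-0.046036i

Wigner D-matrix element, Re=-0.0721 Im=-0.0460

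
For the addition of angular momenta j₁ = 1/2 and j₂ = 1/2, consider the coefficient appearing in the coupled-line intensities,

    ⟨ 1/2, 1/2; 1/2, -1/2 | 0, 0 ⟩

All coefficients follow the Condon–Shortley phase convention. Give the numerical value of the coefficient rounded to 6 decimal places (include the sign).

j₁+j₂−J=1  J+j₁−j₂=0  J−j₁+j₂=0  j₁+j₂+J+1=2
(j₁±m₁, j₂±m₂, J±M) = (1,0,0,1,0,0)
P² = 1/2
sum k=0..0:
  [0] +1/1 = 1
S = 1
C² = P²·S² = 1/2 ; C = +0.707107

+√(1/2) ≈ +0.707107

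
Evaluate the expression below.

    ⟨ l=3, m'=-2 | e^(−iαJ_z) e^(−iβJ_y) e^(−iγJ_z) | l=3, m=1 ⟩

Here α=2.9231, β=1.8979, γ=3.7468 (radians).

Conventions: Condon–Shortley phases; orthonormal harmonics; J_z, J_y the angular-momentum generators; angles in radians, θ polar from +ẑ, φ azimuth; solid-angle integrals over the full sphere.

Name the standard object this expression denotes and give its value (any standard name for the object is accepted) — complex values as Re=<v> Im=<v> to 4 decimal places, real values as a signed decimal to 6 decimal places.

This is a Wigner D-matrix element — the rotation-matrix element ⟨l m'| R(α,β,γ) |l m⟩ in the angular-momentum basis.
First d^3_{-2,1}(β=1.8979), then the phase factors e^{-i(-2)α} and e^{-i(1)γ}:
c=cos(1.897900/2)=0.582537, s=sin(1.897900/2)=0.812804; N=√[1·120·24·2]=75.894664
k: max(0,(1)−(-2))=3 … min(3+(1),3−(-2))=4
  k=3: (−1)^0·75.8947/(12)·0.5825^3·0.8128^3 = +0.671364
  k=4: (−1)^1·75.8947/(24)·0.5825^1·0.8128^5 = -0.653512
d^3_{-2,1}(1.8979) = +0.671364 -0.653512 = +0.017853
Phases: e^{-i·(-2)·2.9231}=+0.906032-0.423210i, e^{-i·(1)·3.7468}=-0.822384+0.568933i ⇒ D=-0.009004+0.015416i

Wigner D-matrix element, Re=-0.0090 Im=0.0154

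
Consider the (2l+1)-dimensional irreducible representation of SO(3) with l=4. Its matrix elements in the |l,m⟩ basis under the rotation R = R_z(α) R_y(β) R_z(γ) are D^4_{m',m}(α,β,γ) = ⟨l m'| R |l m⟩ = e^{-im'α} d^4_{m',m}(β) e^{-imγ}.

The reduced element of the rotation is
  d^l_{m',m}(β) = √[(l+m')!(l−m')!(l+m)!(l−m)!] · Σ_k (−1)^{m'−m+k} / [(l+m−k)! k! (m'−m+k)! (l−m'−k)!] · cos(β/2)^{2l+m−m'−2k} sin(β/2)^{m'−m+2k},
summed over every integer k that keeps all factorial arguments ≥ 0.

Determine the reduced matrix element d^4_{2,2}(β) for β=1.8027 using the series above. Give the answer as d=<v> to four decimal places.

d=0.4417

d^4_{2,2}(β=1.8027) via the finite sum:
With c≡cos(β/2)=0.620552 and s≡sin(β/2)=0.784165, N=[720·2·720·2]^{1/2}=1440.000000
Admissible k: 0..2 (factorial args all ≥0)
  k=0: (−1)^0·1440.0000/(1440)·0.6206^8·0.7842^0 = +0.021990
  k=1: (−1)^1·1440.0000/(120)·0.6206^6·0.7842^2 = -0.421372
  k=2: (−1)^2·1440.0000/(96)·0.6206^4·0.7842^4 = +0.841074
d^4_{2,2}(1.8027) = +0.021990 -0.421372 +0.841074 = +0.441693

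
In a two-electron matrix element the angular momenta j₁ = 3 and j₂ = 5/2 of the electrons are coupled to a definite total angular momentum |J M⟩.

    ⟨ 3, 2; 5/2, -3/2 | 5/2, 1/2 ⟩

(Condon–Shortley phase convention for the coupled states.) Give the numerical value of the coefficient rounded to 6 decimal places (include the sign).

+√(1/14) = +0.267261

√[6·3!3!2!/9! · 5!1!1!4!3!2!] = √(288/7)
  +(−1)^0/∏(0,3,1,1,2,1)! = 1/12  (running 1/12)
  +(−1)^1/∏(1,2,0,0,3,2)! = -1/24  (running 1/24)
⟨..|..⟩ = √(288/7)·(1/24) = +0.267261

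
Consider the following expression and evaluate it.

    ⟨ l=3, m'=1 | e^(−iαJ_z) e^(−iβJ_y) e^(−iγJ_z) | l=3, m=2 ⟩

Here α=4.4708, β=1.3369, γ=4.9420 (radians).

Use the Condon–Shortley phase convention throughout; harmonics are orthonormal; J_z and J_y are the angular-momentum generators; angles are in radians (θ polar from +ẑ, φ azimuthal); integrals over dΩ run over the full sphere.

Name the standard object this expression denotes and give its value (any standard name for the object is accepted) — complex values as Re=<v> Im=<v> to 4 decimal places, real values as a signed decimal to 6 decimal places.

Wigner D-matrix element, Re=0.0312 Im=0.1409

This is a Wigner D-matrix element — the rotation-matrix element ⟨l m'| R(α,β,γ) |l m⟩ in the angular-momentum basis.
D^3_{1,2}(4.4708,1.3369,4.9420) = e^{-i·1·4.4708}·d^3_{1,2}(1.3369)·e^{-i·2·4.9420}. Compute d first:
c=cos(1.336900/2)=0.784783, s=sin(1.336900/2)=0.619770; N=√[24·2·120·1]=75.894664
The bounds max(0,m−m')=1 and min(l+m,l−m')=2 give 2 terms
  k=1: (−1)^0·75.8947/(24)·0.7848^5·0.6198^1 = +0.583417
  k=2: (−1)^1·75.8947/(12)·0.7848^3·0.6198^3 = -0.727732
d^3_{1,2}(1.3369) = +0.583417 -0.727732 = -0.144315
Phases: e^{-i·(1)·4.4708}=-0.239246+0.970959i, e^{-i·(2)·4.9420}=-0.896398+0.443251i ⇒ D=+0.031160+0.140910i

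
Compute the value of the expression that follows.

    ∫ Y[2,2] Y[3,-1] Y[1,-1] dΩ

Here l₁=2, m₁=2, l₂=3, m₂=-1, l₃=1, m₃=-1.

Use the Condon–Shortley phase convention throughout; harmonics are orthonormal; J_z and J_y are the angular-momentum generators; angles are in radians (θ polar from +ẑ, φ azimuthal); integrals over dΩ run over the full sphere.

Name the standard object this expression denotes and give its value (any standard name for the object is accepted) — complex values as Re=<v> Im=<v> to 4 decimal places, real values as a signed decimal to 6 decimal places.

This is a Gaunt coefficient — the integral of a triple product of spherical harmonics over the sphere.
Checks pass: Σm=0; 6 even; l₃=1∈[1,5].
(2·2+1)(2·3+1)(2·1+1) = 105
Δ: 4! 0! 2! / 7! → 1/105
sum: t=2:+1/4 = 1/4
3j²(2 3 1; 0 0 0) = Δ·Π!·Σ² = 3/35  (sign -1)
sum: t=0:+1/48 = 1/48
3j²(2 3 1; 2 -1 -1) = Δ·Π!·Σ² = 1/105  (sign +1)
combine: 4πI² = 105·3/35·1/105 = 3/35
take √, sign -1: I = -0.08258890

Gaunt coefficient, -0.082589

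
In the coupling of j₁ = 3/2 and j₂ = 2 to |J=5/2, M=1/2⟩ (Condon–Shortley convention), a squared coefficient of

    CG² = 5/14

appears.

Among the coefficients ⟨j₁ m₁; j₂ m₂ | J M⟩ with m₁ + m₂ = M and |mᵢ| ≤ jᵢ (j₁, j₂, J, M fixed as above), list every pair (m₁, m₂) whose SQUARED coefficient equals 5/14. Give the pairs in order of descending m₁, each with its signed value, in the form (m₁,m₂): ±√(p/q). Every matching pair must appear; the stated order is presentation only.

Admissible pairs with m₁+m₂ = M = 1/2: (-3/2,2), (-1/2,1), (1/2,0), (3/2,-1)
  (m₁,m₂)=(3/2,-1): CG² = 27/70, CG = +√(27/70)
  (m₁,m₂)=(1/2,0): CG² = 3/35, CG = +√(3/35)
  (m₁,m₂)=(-1/2,1): CG² = 5/14, CG = −√(5/14)   ← matches the target
  (m₁,m₂)=(-3/2,2): CG² = 6/35, CG = −√(6/35)
Pairs with CG² = 5/14: (-1/2,1): −√(5/14)

(-1/2,1): −√(5/14)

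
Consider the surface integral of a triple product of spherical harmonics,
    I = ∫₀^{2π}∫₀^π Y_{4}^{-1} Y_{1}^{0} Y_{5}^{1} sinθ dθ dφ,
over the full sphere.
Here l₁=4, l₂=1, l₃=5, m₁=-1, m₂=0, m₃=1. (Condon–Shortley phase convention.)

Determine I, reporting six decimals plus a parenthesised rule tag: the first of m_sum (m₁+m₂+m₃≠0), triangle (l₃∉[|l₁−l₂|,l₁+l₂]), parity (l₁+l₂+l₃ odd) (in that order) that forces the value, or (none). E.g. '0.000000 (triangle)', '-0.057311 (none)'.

Rules hold: Σm=0, L=10 even, 3≤5≤5.
N = 9·3·11 = 297
Δ = 0!·8!·2!/11! = 1/495
Racah Σ t=0..0: t=0:+1/576 = 1/576
⇒ 3j(4 1 5; 0 0 0)² = 5/99, sgn -1
Racah Σ t=0..0: t=0:+1/720 = 1/720
⇒ 3j(4 1 5; -1 0 1)² = 8/165, sgn +1
4πI² = N·(3j₀)²·(3jₘ)² = 8/11
I = -1·√(0.727273/4π) = -0.24057125
No selection rule forces the value: the integral is nonzero (none).

-0.240571 (none)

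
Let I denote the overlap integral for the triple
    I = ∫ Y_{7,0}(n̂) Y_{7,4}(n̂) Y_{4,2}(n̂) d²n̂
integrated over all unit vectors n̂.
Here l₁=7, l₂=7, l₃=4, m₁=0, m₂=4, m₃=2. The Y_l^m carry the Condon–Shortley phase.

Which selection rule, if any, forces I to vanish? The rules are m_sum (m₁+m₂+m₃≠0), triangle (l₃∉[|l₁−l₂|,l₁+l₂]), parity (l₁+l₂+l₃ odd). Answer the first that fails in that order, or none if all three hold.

Σmᵢ = 6  ✗
l₃∈[|l₁−l₂|,l₁+l₂]=[0,14], have l₃=4
Σlᵢ = 18 ⇒ even

m_sum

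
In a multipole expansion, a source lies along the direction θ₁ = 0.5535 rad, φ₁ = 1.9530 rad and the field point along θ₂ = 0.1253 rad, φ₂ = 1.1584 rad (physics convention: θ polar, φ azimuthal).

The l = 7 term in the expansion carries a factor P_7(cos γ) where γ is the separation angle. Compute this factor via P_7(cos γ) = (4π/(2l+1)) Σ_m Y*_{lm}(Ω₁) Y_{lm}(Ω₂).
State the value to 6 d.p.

Expand P_7 via completeness: Σ_{m} conj(Y_{7,m}) at Ω₁ times Y_{7,m} at Ω₂ —
  term(m=-7) = (0.000000, -0.000000)   from Y*(Ω₁)=(0.002493, 0.004954), Y(Ω₂)=(-0.000000, -0.000000)
  term(m=-6) = (0.000000, -0.000000)   from Y*(Ω₁)=(0.022205, -0.025193), Y(Ω₂)=(0.000006, -0.000004)
  term(m=-5) = (-0.000011, -0.000012)   from Y*(Ω₁)=(-0.116730, -0.041321), Y(Ω₂)=(0.000116, 0.000062)
  term(m=-4) = (-0.000531, -0.000020)   from Y*(Ω₁)=(0.012819, 0.305177), Y(Ω₂)=(-0.000137, 0.001735)
  term(m=-3) = (-0.005817, 0.005504)   from Y*(Ω₁)=(0.441239, -0.199264), Y(Ω₂)=(-0.015629, 0.005416)
  term(m=-2) = (-0.000764, 0.041526)   from Y*(Ω₁)=(-0.273043, -0.261814), Y(Ω₂)=(-0.074518, -0.080633)
  term(m=-1) = (-0.042611, -0.043402)   from Y*(Ω₁)=(0.049471, -0.123071), Y(Ω₂)=(0.183790, -0.420107)
  term(m=+0) = (-0.371003, -0.000000)   from Y*(Ω₁)=(-0.428837, -0.000000), Y(Ω₂)=(0.865137, 0.000000)
  term(m=+1) = (-0.042611, 0.043402)   from Y*(Ω₁)=(-0.049471, -0.123071), Y(Ω₂)=(-0.183790, -0.420107)
  term(m=+2) = (-0.000764, -0.041526)   from Y*(Ω₁)=(-0.273043, 0.261814), Y(Ω₂)=(-0.074518, 0.080633)
  term(m=+3) = (-0.005817, -0.005504)   from Y*(Ω₁)=(-0.441239, -0.199264), Y(Ω₂)=(0.015629, 0.005416)
  term(m=+4) = (-0.000531, 0.000020)   from Y*(Ω₁)=(0.012819, -0.305177), Y(Ω₂)=(-0.000137, -0.001735)
  term(m=+5) = (-0.000011, 0.000012)   from Y*(Ω₁)=(0.116730, -0.041321), Y(Ω₂)=(-0.000116, 0.000062)
  term(m=+6) = (0.000000, 0.000000)   from Y*(Ω₁)=(0.022205, 0.025193), Y(Ω₂)=(0.000006, 0.000004)
  term(m=+7) = (0.000000, 0.000000)   from Y*(Ω₁)=(-0.002493, 0.004954), Y(Ω₂)=(0.000000, -0.000000)
Total Σ_m = (-0.470471, 0.000000). Multiply by 0.837758: (-0.394141, 0.000000). P_7(cos γ) = -0.394141

-0.394141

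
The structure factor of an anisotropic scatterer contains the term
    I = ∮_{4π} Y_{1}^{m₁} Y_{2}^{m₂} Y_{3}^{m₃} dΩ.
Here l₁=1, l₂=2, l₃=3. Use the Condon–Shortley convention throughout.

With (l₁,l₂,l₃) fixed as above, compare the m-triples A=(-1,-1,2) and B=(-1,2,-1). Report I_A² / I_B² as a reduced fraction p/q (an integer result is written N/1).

l's match ⇒ only the (l;m) 3-j factors differ between A and B.
A: triangle coeff Δ(1,2,3) = 1/105; Σ_t [0,0]: t=0:+1/12 = 1/12; (3j)²=2/21 [(1 2 3; -1 -1 2)], sign=-1
B: triangle coeff Δ(1,2,3) = 1/105; Σ_t [0,0]: t=0:+1/48 = 1/48; (3j)²=1/105 [(1 2 3; -1 2 -1)], sign=+1
I_A²/I_B² = (2/21)/(1/105) = 10/1

10/1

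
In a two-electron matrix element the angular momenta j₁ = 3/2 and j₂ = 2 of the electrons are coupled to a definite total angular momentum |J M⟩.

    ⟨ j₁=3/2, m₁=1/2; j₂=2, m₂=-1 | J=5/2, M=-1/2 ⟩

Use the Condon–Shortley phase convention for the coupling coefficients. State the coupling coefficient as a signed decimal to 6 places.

√[6·1!2!3!/7! · 2!1!1!3!2!3!] = √(72/35)
  +(−1)^0/∏(0,1,1,1,1,2)! = 1/2  (running 1/2)
  +(−1)^1/∏(1,0,0,0,2,3)! = -1/12  (running 5/12)
⟨..|..⟩ = √(72/35)·(5/12) = +0.597614

+√(5/14) = +0.597614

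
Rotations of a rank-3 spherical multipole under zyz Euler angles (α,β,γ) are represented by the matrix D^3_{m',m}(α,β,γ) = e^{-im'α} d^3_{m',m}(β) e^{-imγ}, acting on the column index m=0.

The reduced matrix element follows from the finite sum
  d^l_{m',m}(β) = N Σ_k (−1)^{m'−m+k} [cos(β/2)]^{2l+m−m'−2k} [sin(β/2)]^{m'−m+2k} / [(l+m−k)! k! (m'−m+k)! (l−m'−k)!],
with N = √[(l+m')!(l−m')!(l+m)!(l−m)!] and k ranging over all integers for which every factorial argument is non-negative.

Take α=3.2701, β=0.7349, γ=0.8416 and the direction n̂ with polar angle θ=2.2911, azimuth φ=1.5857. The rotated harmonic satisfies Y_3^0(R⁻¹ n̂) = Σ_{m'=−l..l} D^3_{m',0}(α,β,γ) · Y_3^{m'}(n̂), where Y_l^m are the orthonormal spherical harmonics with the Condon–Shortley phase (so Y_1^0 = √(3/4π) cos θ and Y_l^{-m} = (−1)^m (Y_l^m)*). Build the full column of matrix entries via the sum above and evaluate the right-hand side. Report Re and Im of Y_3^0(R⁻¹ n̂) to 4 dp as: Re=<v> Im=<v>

Need the full column D^3_{m',0} for m'=−3..3 at α=3.2701, β=0.7349, γ=0.8416.
cos(β/2)=0.933246, sin(β/2)=0.359237
d^3_{-3,0}: single k=3 term ⇒ +0.168518;  D = -0.156149-0.063370i
d^3_{-2,0}: k∈[2..3] ⇒ +0.536176 -0.079447 = +0.456730;  D = +0.441727+0.116098i
d^3_{-1,0}: k∈[1..3] ⇒ +0.880954 -0.391601 +0.019342 = +0.508695;  D = -0.504500-0.065191i
d^3_{0,0}: k∈[0..3] ⇒ +0.660660 -0.881028 +0.130545 -0.002149 = -0.091972;  D = -0.091972+0.000000i
d^3_{1,0}: k∈[0..2] ⇒ -0.880954 +0.391601 -0.019342 = -0.508695;  D = +0.504500-0.065191i
d^3_{2,0}: k∈[0..1] ⇒ +0.536176 -0.079447 = +0.456730;  D = +0.441727-0.116098i
d^3_{3,0}: single k=0 term ⇒ -0.168518;  D = +0.156149-0.063370i
Y_3^{m'}(θ=2.2911,φ=1.5857) and Σ D·Y over m':
  (-0.1561-0.0634i)·(+0.0079+0.1770i)  (+0.4417+0.1161i)·(+0.3806-0.0113i)  (-0.5045-0.0652i)·(-0.0043-0.2855i)  (-0.0920+0.0000i)·(+0.2030+0.0000i)  (+0.5045-0.0652i)·(+0.0043-0.2855i)  (+0.4417-0.1161i)·(+0.3806+0.0113i)  (+0.1561-0.0634i)·(-0.0079+0.1770i)
Y_3^0(R⁻¹ n̂) = +0.307279+0.000000i

Re=0.3073 Im=0.0000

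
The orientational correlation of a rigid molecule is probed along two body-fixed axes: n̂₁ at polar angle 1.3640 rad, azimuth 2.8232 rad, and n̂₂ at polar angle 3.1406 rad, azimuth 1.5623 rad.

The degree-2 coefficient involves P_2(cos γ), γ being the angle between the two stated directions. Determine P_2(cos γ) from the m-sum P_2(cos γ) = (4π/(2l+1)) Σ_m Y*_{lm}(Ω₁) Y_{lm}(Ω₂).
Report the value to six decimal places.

Term-by-term m-sum for l=2 (normalisation 4π/5 = 2.513274):
  m=-2: (0.29748 - 0.22000j) × (-0.00000 - 0.00000j) = -0.00000 + 0.00000j  (running Σ = -0.00000 + 0.00000j)
  m=-1: (-0.14744 + 0.04860j) × (-0.00001 + 0.00077j) = -0.00004 - 0.00011j  (running Σ = -0.00004 - 0.00011j)
  m=0: (-0.27550 + 0.00000j) × (0.63078 + 0.00000j) = -0.17378 + 0.00000j  (running Σ = -0.17382 - 0.00011j)
  m=1: (0.14744 + 0.04860j) × (0.00001 + 0.00077j) = -0.00004 + 0.00011j  (running Σ = -0.17385 + 0.00000j)
  m=2: (0.29748 + 0.22000j) × (-0.00000 + 0.00000j) = -0.00000 - 0.00000j  (running Σ = -0.17385 - 0.00000j)
Accumulated sum -0.17385 - 0.00000j; after 4π/(2l+1) scaling, -0.43694 - 0.00000j ⇒ P_2 = -0.436945

-0.436945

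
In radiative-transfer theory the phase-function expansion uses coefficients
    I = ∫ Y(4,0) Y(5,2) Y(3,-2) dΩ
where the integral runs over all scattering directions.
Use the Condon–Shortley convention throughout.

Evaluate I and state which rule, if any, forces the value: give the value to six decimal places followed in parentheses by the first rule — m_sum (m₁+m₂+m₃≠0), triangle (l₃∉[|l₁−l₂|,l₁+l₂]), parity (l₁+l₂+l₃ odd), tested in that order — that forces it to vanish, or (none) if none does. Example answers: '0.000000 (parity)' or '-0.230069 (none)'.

-0.065427 (none)

m-sum 0 ✓  L=12 even ✓  1≤3≤9 ✓
Π(2lᵢ+1) = 9×11×7 = 693
triangle coeff Δ(4,5,3) = 1/180180
Σ_t [2,4]: t=2:+1/576 t=3:−1/144 t=4:+1/576 = -1/288
(3j)²=20/1001 [(4 5 3; 0 0 0)], sign=+1
Σ_t [3,4]: t=3:−1/864 t=4:+1/576 = 1/1728
(3j)²=5/1287 [(4 5 3; 0 2 -2)], sign=-1
⇒ 4πI² = 100/1859
I = (-1)√(100/1859/(4π)) = -0.06542675
No selection rule forces the value: the integral is nonzero (none).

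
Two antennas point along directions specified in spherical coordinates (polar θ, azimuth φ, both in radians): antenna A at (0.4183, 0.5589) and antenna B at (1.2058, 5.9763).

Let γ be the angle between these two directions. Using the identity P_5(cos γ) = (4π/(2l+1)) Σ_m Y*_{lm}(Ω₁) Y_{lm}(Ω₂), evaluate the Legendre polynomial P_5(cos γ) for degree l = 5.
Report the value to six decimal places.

Term-by-term m-sum for l=5 (normalisation 4π/11 = 1.142397):
  term(m=-5) = -0.00063 - 0.00157j   from Y*(Ω₁)=-0.00483 + 0.00175j, Y(Ω₂)=0.01200 + 0.32990j
  term(m=-4) = -0.01382 - 0.00460j   from Y*(Ω₁)=-0.02253 + 0.02874j, Y(Ω₂)=0.13425 + 0.37563j
  term(m=-3) = -0.00535 + 0.00324j   from Y*(Ω₁)=-0.01597 + 0.15022j, Y(Ω₂)=0.02504 + 0.03293j
  term(m=-2) = 0.02008 - 0.12379j   from Y*(Ω₁)=0.16831 + 0.34579j, Y(Ω₂)=-0.26658 - 0.18782j
  term(m=-1) = -0.04414 - 0.05188j   from Y*(Ω₁)=0.43588 + 0.27261j, Y(Ω₂)=-0.12630 - 0.04002j
  term(m=+0) = 0.01505 + 0.00000j   from Y*(Ω₁)=0.05076 + 0.00000j, Y(Ω₂)=0.29656 + 0.00000j
  term(m=+1) = -0.04414 + 0.05188j   from Y*(Ω₁)=-0.43588 + 0.27261j, Y(Ω₂)=0.12630 - 0.04002j
  term(m=+2) = 0.02008 + 0.12379j   from Y*(Ω₁)=0.16831 - 0.34579j, Y(Ω₂)=-0.26658 + 0.18782j
  term(m=+3) = -0.00535 - 0.00324j   from Y*(Ω₁)=0.01597 + 0.15022j, Y(Ω₂)=-0.02504 + 0.03293j
  term(m=+4) = -0.01382 + 0.00460j   from Y*(Ω₁)=-0.02253 - 0.02874j, Y(Ω₂)=0.13425 - 0.37563j
  term(m=+5) = -0.00063 + 0.00157j   from Y*(Ω₁)=0.00483 + 0.00175j, Y(Ω₂)=-0.01200 + 0.32990j
Total Σ_m = -0.07268 - 0.00000j. Multiply by 1.142397: -0.08302 - 0.00000j. P_5(cos γ) = -0.083025

-0.083025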